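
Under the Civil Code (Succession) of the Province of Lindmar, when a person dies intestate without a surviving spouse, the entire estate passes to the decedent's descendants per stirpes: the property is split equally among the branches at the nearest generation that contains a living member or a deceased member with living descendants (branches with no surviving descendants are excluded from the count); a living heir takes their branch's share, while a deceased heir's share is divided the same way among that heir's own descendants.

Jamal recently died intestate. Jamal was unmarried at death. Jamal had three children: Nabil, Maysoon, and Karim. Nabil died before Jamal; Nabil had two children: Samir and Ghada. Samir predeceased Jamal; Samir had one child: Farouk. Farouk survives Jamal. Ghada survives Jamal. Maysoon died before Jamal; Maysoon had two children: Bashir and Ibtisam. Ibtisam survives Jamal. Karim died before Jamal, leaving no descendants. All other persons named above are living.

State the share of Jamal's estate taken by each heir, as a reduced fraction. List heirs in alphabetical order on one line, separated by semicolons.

There is no surviving spouse, so the entire estate passes to Jamal's descendants per stirpes.
Karim left no surviving issue, so that branch lapses and is disregarded.
The estate is divided into 2 equal shares of 1/2 among Nabil, Maysoon.
Nabil predeceased; the 1/2 allotted to Nabil's branch passes to Nabil's issue by representation.
The 1/2 is divided into 2 equal shares of 1/4 among Samir, Ghada.
Samir predeceased; the 1/4 allotted to Samir's branch passes to Samir's issue by representation.
Farouk is the sole taker at this level and receives the full 1/4.
Ghada is living and takes 1/4.
Maysoon predeceased; the 1/2 allotted to Maysoon's branch passes to Maysoon's issue by representation.
The 1/2 is divided into 2 equal shares of 1/4 among Bashir, Ibtisam.
Bashir is living and takes 1/4.
Ibtisam is living and takes 1/4.

Bashir 1/4; Farouk 1/4; Ghada 1/4; Ibtisam 1/4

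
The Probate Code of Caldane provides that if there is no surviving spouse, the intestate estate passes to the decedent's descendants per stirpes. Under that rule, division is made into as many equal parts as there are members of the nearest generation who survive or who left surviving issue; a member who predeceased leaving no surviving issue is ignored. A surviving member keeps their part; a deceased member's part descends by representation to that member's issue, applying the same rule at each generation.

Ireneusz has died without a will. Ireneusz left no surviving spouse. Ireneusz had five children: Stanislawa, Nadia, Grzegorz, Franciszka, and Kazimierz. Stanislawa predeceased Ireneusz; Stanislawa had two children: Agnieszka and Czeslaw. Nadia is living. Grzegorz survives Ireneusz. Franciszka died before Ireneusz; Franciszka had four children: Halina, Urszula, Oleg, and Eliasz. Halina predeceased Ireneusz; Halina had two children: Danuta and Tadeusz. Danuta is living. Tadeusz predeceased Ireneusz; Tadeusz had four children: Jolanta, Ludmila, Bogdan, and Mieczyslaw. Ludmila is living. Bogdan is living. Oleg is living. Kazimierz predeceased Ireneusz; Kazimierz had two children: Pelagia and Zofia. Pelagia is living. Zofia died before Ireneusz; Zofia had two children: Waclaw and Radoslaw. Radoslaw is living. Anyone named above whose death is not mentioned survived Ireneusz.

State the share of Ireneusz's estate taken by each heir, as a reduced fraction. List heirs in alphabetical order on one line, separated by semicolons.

Agnieszka 1/10; Bogdan 1/160; Czeslaw 1/10; Danuta 1/40; Eliasz 1/20; Grzegorz 1/5; Jolanta 1/160; Ludmila 1/160; Mieczyslaw 1/160; Nadia 1/5; Oleg 1/20; Pelagia 1/10; Radoslaw 1/20; Urszula 1/20; Waclaw 1/20

There is no surviving spouse, so the entire estate passes to Ireneusz's descendants per stirpes.
The estate is divided into 5 equal shares of 1/5 among Stanislawa, Nadia, Grzegorz, Franciszka, Kazimierz.
Stanislawa predeceased; the 1/5 allotted to Stanislawa's branch passes to Stanislawa's issue by representation.
The 1/5 is divided into 2 equal shares of 1/10 among Agnieszka, Czeslaw.
Agnieszka is living and takes 1/10.
Czeslaw is living and takes 1/10.
Nadia is living and takes 1/5.
Grzegorz is living and takes 1/5.
Franciszka predeceased; the 1/5 allotted to Franciszka's branch passes to Franciszka's issue by representation.
The 1/5 is divided into 4 equal shares of 1/20 among Halina, Urszula, Oleg, Eliasz.
Halina predeceased; the 1/20 allotted to Halina's branch passes to Halina's issue by representation.
The 1/20 is divided into 2 equal shares of 1/40 among Danuta, Tadeusz.
Danuta is living and takes 1/40.
Tadeusz predeceased; the 1/40 allotted to Tadeusz's branch passes to Tadeusz's issue by representation.
The 1/40 is divided into 4 equal shares of 1/160 among Jolanta, Ludmila, Bogdan, Mieczyslaw.
Jolanta is living and takes 1/160.
Ludmila is living and takes 1/160.
Bogdan is living and takes 1/160.
Mieczyslaw is living and takes 1/160.
Urszula is living and takes 1/20.
Oleg is living and takes 1/20.
Eliasz is living and takes 1/20.
Kazimierz predeceased; the 1/5 allotted to Kazimierz's branch passes to Kazimierz's issue by representation.
The 1/5 is divided into 2 equal shares of 1/10 among Pelagia, Zofia.
Pelagia is living and takes 1/10.
Zofia predeceased; the 1/10 allotted to Zofia's branch passes to Zofia's issue by representation.
The 1/10 is divided into 2 equal shares of 1/20 among Waclaw, Radoslaw.
Waclaw is living and takes 1/20.
Radoslaw is living and takes 1/20.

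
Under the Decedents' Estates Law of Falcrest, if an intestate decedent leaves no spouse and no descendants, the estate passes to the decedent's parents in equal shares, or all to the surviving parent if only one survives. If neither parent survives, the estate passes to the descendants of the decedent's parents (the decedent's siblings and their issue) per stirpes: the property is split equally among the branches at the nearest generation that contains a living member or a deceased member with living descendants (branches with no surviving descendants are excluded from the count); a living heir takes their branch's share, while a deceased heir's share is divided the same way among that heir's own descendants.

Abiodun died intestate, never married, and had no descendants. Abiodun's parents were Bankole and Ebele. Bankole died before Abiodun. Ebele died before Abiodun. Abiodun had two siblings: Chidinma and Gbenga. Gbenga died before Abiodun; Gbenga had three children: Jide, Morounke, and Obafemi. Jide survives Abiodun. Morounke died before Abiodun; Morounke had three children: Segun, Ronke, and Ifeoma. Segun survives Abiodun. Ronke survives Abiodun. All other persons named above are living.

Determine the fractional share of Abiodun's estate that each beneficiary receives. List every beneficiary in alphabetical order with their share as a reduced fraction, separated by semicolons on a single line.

Chidinma 1/2; Ifeoma 1/18; Jide 1/6; Obafemi 1/6; Ronke 1/18; Segun 1/18

Neither parent survives and there are no descendants, so the estate passes to Abiodun's siblings and their issue per stirpes.
The estate is divided into 2 equal shares of 1/2 among Chidinma, Gbenga.
Chidinma is living and takes 1/2.
Gbenga predeceased; the 1/2 allotted to Gbenga's branch passes to Gbenga's issue by representation.
The 1/2 is divided into 3 equal shares of 1/6 among Jide, Morounke, Obafemi.
Jide is living and takes 1/6.
Morounke predeceased; the 1/6 allotted to Morounke's branch passes to Morounke's issue by representation.
The 1/6 is divided into 3 equal shares of 1/18 among Segun, Ronke, Ifeoma.
Segun is living and takes 1/18.
Ronke is living and takes 1/18.
Ifeoma is living and takes 1/18.
Obafemi is living and takes 1/6.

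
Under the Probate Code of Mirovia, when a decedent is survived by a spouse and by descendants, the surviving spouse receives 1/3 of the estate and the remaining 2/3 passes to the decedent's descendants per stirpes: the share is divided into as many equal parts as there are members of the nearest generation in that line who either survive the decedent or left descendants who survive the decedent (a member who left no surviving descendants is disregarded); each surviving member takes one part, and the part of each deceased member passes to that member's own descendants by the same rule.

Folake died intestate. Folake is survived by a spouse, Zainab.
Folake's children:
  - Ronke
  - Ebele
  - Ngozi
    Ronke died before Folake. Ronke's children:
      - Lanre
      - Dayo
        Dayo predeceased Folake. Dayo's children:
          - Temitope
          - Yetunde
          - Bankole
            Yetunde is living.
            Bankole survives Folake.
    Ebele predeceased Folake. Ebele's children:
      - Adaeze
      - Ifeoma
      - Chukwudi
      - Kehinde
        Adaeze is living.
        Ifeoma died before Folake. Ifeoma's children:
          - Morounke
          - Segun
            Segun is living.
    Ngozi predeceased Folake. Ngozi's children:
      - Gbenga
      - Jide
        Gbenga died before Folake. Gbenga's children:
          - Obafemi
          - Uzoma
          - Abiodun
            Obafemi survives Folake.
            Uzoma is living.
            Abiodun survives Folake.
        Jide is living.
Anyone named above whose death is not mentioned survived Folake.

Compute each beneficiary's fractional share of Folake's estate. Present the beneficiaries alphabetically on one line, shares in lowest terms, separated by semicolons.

Abiodun 1/27; Adaeze 1/18; Bankole 1/27; Chukwudi 1/18; Jide 1/9; Kehinde 1/18; Lanre 1/9; Morounke 1/36; Obafemi 1/27; Segun 1/36; Temitope 1/27; Uzoma 1/27; Yetunde 1/27; Zainab 1/3

Zainab, as surviving spouse, takes 1/3.
The remaining 2/3 passes to Folake's descendants per stirpes.
The 2/3 is divided into 3 equal shares of 2/9 among Ronke, Ebele, Ngozi.
Ronke predeceased; the 2/9 allotted to Ronke's branch passes to Ronke's issue by representation.
The 2/9 is divided into 2 equal shares of 1/9 among Lanre, Dayo.
Lanre is living and takes 1/9.
Dayo predeceased; the 1/9 allotted to Dayo's branch passes to Dayo's issue by representation.
The 1/9 is divided into 3 equal shares of 1/27 among Temitope, Yetunde, Bankole.
Temitope is living and takes 1/27.
Yetunde is living and takes 1/27.
Bankole is living and takes 1/27.
Ebele predeceased; the 2/9 allotted to Ebele's branch passes to Ebele's issue by representation.
The 2/9 is divided into 4 equal shares of 1/18 among Adaeze, Ifeoma, Chukwudi, Kehinde.
Adaeze is living and takes 1/18.
Ifeoma predeceased; the 1/18 allotted to Ifeoma's branch passes to Ifeoma's issue by representation.
The 1/18 is divided into 2 equal shares of 1/36 among Morounke, Segun.
Morounke is living and takes 1/36.
Segun is living and takes 1/36.
Chukwudi is living and takes 1/18.
Kehinde is living and takes 1/18.
Ngozi predeceased; the 2/9 allotted to Ngozi's branch passes to Ngozi's issue by representation.
The 2/9 is divided into 2 equal shares of 1/9 among Gbenga, Jide.
Gbenga predeceased; the 1/9 allotted to Gbenga's branch passes to Gbenga's issue by representation.
The 1/9 is divided into 3 equal shares of 1/27 among Obafemi, Uzoma, Abiodun.
Obafemi is living and takes 1/27.
Uzoma is living and takes 1/27.
Abiodun is living and takes 1/27.
Jide is living and takes 1/9.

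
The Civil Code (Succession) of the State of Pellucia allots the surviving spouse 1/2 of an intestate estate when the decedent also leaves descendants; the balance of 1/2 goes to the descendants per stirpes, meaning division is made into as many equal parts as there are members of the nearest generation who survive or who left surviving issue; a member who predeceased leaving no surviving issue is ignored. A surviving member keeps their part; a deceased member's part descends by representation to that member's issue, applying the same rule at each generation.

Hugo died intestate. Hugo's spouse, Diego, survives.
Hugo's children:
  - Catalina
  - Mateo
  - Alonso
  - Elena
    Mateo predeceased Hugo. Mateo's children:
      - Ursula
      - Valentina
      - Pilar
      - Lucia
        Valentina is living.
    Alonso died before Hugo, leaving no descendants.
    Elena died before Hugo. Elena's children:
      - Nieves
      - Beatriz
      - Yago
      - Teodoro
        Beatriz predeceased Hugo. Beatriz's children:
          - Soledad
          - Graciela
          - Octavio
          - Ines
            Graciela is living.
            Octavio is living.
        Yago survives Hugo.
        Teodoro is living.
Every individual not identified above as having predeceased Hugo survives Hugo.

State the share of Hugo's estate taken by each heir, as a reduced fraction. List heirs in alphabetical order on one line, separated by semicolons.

Diego, as surviving spouse, takes 1/2.
The remaining 1/2 passes to Hugo's descendants per stirpes.
Alonso left no surviving issue, so that branch lapses and is disregarded.
The 1/2 is divided into 3 equal shares of 1/6 among Catalina, Mateo, Elena.
Catalina is living and takes 1/6.
Mateo predeceased; the 1/6 allotted to Mateo's branch passes to Mateo's issue by representation.
The 1/6 is divided into 4 equal shares of 1/24 among Ursula, Valentina, Pilar, Lucia.
Ursula is living and takes 1/24.
Valentina is living and takes 1/24.
Pilar is living and takes 1/24.
Lucia is living and takes 1/24.
Elena predeceased; the 1/6 allotted to Elena's branch passes to Elena's issue by representation.
The 1/6 is divided into 4 equal shares of 1/24 among Nieves, Beatriz, Yago, Teodoro.
Nieves is living and takes 1/24.
Beatriz predeceased; the 1/24 allotted to Beatriz's branch passes to Beatriz's issue by representation.
The 1/24 is divided into 4 equal shares of 1/96 among Soledad, Graciela, Octavio, Ines.
Soledad is living and takes 1/96.
Graciela is living and takes 1/96.
Octavio is living and takes 1/96.
Ines is living and takes 1/96.
Yago is living and takes 1/24.
Teodoro is living and takes 1/24.

Catalina 1/6; Diego 1/2; Graciela 1/96; Ines 1/96; Lucia 1/24; Nieves 1/24; Octavio 1/96; Pilar 1/24; Soledad 1/96; Teodoro 1/24; Ursula 1/24; Valentina 1/24; Yago 1/24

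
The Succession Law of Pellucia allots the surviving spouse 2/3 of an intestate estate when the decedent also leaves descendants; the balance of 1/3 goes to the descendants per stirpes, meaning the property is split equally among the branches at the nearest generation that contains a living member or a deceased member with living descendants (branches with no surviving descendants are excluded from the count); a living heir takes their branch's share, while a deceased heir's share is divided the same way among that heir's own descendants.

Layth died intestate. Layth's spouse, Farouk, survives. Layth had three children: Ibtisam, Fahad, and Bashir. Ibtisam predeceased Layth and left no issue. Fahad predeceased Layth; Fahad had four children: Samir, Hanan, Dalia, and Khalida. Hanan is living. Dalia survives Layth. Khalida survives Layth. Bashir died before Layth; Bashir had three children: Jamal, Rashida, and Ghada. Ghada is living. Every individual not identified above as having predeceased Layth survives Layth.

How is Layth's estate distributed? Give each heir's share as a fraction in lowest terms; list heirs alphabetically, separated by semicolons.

Farouk, as surviving spouse, takes 2/3.
The remaining 1/3 passes to Layth's descendants per stirpes.
Ibtisam left no surviving issue, so that branch lapses and is disregarded.
The 1/3 is divided into 2 equal shares of 1/6 among Fahad, Bashir.
Fahad predeceased; the 1/6 allotted to Fahad's branch passes to Fahad's issue by representation.
The 1/6 is divided into 4 equal shares of 1/24 among Samir, Hanan, Dalia, Khalida.
Samir is living and takes 1/24.
Hanan is living and takes 1/24.
Dalia is living and takes 1/24.
Khalida is living and takes 1/24.
Bashir predeceased; the 1/6 allotted to Bashir's branch passes to Bashir's issue by representation.
The 1/6 is divided into 3 equal shares of 1/18 among Jamal, Rashida, Ghada.
Jamal is living and takes 1/18.
Rashida is living and takes 1/18.
Ghada is living and takes 1/18.

Dalia 1/24; Farouk 2/3; Ghada 1/18; Hanan 1/24; Jamal 1/18; Khalida 1/24; Rashida 1/18; Samir 1/24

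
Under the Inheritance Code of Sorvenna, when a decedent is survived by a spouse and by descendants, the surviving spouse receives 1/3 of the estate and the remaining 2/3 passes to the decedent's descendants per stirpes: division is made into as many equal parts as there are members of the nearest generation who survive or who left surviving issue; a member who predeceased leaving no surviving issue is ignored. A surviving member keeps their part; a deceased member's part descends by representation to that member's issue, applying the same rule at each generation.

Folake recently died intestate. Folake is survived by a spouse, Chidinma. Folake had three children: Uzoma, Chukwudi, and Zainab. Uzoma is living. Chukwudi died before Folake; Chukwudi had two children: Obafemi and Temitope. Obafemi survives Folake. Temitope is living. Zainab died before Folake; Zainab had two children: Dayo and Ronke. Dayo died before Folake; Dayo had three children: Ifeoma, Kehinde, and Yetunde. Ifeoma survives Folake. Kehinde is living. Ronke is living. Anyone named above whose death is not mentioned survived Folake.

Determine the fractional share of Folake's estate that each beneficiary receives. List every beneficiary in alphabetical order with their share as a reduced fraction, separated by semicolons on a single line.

Chidinma, as surviving spouse, takes 1/3.
The remaining 2/3 passes to Folake's descendants per stirpes.
The 2/3 is divided into 3 equal shares of 2/9 among Uzoma, Chukwudi, Zainab.
Uzoma is living and takes 2/9.
Chukwudi predeceased; the 2/9 allotted to Chukwudi's branch passes to Chukwudi's issue by representation.
The 2/9 is divided into 2 equal shares of 1/9 among Obafemi, Temitope.
Obafemi is living and takes 1/9.
Temitope is living and takes 1/9.
Zainab predeceased; the 2/9 allotted to Zainab's branch passes to Zainab's issue by representation.
The 2/9 is divided into 2 equal shares of 1/9 among Dayo, Ronke.
Dayo predeceased; the 1/9 allotted to Dayo's branch passes to Dayo's issue by representation.
The 1/9 is divided into 3 equal shares of 1/27 among Ifeoma, Kehinde, Yetunde.
Ifeoma is living and takes 1/27.
Kehinde is living and takes 1/27.
Yetunde is living and takes 1/27.
Ronke is living and takes 1/9.

Chidinma 1/3; Ifeoma 1/27; Kehinde 1/27; Obafemi 1/9; Ronke 1/9; Temitope 1/9; Uzoma 2/9; Yetunde 1/27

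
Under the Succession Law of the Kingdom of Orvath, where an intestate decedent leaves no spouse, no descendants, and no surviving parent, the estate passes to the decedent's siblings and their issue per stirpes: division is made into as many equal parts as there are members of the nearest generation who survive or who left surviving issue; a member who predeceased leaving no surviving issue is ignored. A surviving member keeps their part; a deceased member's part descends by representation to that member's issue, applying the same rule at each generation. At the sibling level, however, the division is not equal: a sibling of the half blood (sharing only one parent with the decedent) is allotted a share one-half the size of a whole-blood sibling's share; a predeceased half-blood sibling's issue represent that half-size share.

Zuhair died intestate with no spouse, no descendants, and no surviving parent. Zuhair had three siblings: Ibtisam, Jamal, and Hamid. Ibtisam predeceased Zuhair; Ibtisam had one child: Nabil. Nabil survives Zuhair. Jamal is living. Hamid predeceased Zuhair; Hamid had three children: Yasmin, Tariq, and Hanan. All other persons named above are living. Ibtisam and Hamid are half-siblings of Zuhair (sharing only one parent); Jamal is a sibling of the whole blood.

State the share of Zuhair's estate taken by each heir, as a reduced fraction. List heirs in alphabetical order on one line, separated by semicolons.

Hanan 1/12; Jamal 1/2; Nabil 1/4; Tariq 1/12; Yasmin 1/12

No spouse, descendants, or parent survives, so the estate passes to Zuhair's siblings per stirpes.
Half-blood siblings count for one-half the weight of whole-blood siblings at the initial division.
Dividing 1 in proportion to weights (total weight 2): Ibtisam (weight 1/2) → 1/4; Jamal (weight 1) → 1/2; Hamid (weight 1/2) → 1/4.
Ibtisam predeceased; the 1/4 allotted to Ibtisam's branch passes to Ibtisam's issue by representation.
Nabil is the sole taker at this level and receives the full 1/4.
Jamal is living and takes 1/2.
Hamid predeceased; the 1/4 allotted to Hamid's branch passes to Hamid's issue by representation.
The 1/4 is divided into 3 equal shares of 1/12 among Yasmin, Tariq, Hanan.
Yasmin is living and takes 1/12.
Tariq is living and takes 1/12.
Hanan is living and takes 1/12.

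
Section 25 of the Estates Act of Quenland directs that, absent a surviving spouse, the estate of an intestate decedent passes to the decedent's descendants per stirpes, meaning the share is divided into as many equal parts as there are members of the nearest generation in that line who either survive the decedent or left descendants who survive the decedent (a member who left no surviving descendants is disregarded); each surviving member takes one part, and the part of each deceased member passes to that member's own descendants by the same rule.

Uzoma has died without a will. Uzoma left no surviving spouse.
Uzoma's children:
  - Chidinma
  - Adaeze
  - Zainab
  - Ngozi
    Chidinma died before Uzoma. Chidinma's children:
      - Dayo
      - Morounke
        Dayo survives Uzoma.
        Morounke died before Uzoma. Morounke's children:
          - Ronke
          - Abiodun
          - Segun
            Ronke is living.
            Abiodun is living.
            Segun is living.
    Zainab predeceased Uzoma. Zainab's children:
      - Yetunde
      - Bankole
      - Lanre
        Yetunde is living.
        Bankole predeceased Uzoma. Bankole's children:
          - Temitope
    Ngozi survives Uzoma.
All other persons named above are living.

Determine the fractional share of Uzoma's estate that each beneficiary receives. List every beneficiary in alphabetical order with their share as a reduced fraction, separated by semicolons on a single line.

There is no surviving spouse, so the entire estate passes to Uzoma's descendants per stirpes.
The estate is divided into 4 equal shares of 1/4 among Chidinma, Adaeze, Zainab, Ngozi.
Chidinma predeceased; the 1/4 allotted to Chidinma's branch passes to Chidinma's issue by representation.
The 1/4 is divided into 2 equal shares of 1/8 among Dayo, Morounke.
Dayo is living and takes 1/8.
Morounke predeceased; the 1/8 allotted to Morounke's branch passes to Morounke's issue by representation.
The 1/8 is divided into 3 equal shares of 1/24 among Ronke, Abiodun, Segun.
Ronke is living and takes 1/24.
Abiodun is living and takes 1/24.
Segun is living and takes 1/24.
Adaeze is living and takes 1/4.
Zainab predeceased; the 1/4 allotted to Zainab's branch passes to Zainab's issue by representation.
The 1/4 is divided into 3 equal shares of 1/12 among Yetunde, Bankole, Lanre.
Yetunde is living and takes 1/12.
Bankole predeceased; the 1/12 allotted to Bankole's branch passes to Bankole's issue by representation.
Temitope is the sole taker at this level and receives the full 1/12.
Lanre is living and takes 1/12.
Ngozi is living and takes 1/4.

Abiodun 1/24; Adaeze 1/4; Dayo 1/8; Lanre 1/12; Ngozi 1/4; Ronke 1/24; Segun 1/24; Temitope 1/12; Yetunde 1/12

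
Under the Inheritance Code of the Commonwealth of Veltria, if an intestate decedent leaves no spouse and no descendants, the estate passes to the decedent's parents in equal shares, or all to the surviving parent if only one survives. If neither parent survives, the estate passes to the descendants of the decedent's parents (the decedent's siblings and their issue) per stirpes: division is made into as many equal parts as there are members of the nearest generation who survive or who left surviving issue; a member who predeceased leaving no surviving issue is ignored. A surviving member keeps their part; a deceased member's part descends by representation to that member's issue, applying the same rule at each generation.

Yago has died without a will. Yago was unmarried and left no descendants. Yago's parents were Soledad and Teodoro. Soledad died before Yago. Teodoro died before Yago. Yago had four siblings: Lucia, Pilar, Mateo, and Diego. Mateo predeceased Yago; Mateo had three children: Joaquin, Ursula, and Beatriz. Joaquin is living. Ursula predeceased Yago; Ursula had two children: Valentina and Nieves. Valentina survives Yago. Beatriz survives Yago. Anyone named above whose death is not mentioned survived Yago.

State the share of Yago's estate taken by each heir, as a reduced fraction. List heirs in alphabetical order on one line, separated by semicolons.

Beatriz 1/12; Diego 1/4; Joaquin 1/12; Lucia 1/4; Nieves 1/24; Pilar 1/4; Valentina 1/24

Neither parent survives and there are no descendants, so the estate passes to Yago's siblings and their issue per stirpes.
The estate is divided into 4 equal shares of 1/4 among Lucia, Pilar, Mateo, Diego.
Lucia is living and takes 1/4.
Pilar is living and takes 1/4.
Mateo predeceased; the 1/4 allotted to Mateo's branch passes to Mateo's issue by representation.
The 1/4 is divided into 3 equal shares of 1/12 among Joaquin, Ursula, Beatriz.
Joaquin is living and takes 1/12.
Ursula predeceased; the 1/12 allotted to Ursula's branch passes to Ursula's issue by representation.
The 1/12 is divided into 2 equal shares of 1/24 among Valentina, Nieves.
Valentina is living and takes 1/24.
Nieves is living and takes 1/24.
Beatriz is living and takes 1/12.
Diego is living and takes 1/4.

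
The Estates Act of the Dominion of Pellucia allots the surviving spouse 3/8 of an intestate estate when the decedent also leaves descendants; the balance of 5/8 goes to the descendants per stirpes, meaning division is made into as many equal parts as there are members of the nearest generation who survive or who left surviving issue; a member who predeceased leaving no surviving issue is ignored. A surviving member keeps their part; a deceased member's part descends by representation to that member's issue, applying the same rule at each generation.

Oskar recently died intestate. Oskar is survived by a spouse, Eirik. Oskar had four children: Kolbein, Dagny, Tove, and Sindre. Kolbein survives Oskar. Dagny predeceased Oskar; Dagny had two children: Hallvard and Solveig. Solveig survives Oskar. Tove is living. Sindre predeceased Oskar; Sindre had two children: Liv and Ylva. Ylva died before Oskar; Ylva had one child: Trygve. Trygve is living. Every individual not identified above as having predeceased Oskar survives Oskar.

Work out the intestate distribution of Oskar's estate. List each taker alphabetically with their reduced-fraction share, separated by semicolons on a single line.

Eirik 3/8; Hallvard 5/64; Kolbein 5/32; Liv 5/64; Solveig 5/64; Tove 5/32; Trygve 5/64

Eirik, as surviving spouse, takes 3/8.
The remaining 5/8 passes to Oskar's descendants per stirpes.
The 5/8 is divided into 4 equal shares of 5/32 among Kolbein, Dagny, Tove, Sindre.
Kolbein is living and takes 5/32.
Dagny predeceased; the 5/32 allotted to Dagny's branch passes to Dagny's issue by representation.
The 5/32 is divided into 2 equal shares of 5/64 among Hallvard, Solveig.
Hallvard is living and takes 5/64.
Solveig is living and takes 5/64.
Tove is living and takes 5/32.
Sindre predeceased; the 5/32 allotted to Sindre's branch passes to Sindre's issue by representation.
The 5/32 is divided into 2 equal shares of 5/64 among Liv, Ylva.
Liv is living and takes 5/64.
Ylva predeceased; the 5/64 allotted to Ylva's branch passes to Ylva's issue by representation.
Trygve is the sole taker at this level and receives the full 5/64.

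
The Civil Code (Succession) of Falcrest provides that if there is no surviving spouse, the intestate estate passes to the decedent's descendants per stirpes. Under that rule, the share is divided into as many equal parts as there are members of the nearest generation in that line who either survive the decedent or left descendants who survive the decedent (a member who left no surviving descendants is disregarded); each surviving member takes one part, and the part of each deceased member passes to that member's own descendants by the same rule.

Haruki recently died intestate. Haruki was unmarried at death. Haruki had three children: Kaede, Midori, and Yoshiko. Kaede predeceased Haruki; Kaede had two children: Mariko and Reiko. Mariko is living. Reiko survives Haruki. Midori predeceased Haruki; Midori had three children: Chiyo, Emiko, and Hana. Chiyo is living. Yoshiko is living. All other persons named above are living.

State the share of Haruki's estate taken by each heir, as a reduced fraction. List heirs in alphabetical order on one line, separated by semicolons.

There is no surviving spouse, so the entire estate passes to Haruki's descendants per stirpes.
The estate is divided into 3 equal shares of 1/3 among Kaede, Midori, Yoshiko.
Kaede predeceased; the 1/3 allotted to Kaede's branch passes to Kaede's issue by representation.
The 1/3 is divided into 2 equal shares of 1/6 among Mariko, Reiko.
Mariko is living and takes 1/6.
Reiko is living and takes 1/6.
Midori predeceased; the 1/3 allotted to Midori's branch passes to Midori's issue by representation.
The 1/3 is divided into 3 equal shares of 1/9 among Chiyo, Emiko, Hana.
Chiyo is living and takes 1/9.
Emiko is living and takes 1/9.
Hana is living and takes 1/9.
Yoshiko is living and takes 1/3.

Chiyo 1/9; Emiko 1/9; Hana 1/9; Mariko 1/6; Reiko 1/6; Yoshiko 1/3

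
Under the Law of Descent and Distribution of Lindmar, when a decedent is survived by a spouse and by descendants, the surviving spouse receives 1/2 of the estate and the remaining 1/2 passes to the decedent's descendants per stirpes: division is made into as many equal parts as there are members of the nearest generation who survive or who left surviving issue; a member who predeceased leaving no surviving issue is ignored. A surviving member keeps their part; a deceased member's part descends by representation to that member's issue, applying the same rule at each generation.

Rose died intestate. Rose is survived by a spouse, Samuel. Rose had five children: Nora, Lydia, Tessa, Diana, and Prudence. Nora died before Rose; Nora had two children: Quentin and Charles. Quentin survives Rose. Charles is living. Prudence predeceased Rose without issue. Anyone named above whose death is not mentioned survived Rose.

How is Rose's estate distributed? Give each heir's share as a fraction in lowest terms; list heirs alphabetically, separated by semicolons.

Charles 1/16; Diana 1/8; Lydia 1/8; Quentin 1/16; Samuel 1/2; Tessa 1/8

Samuel, as surviving spouse, takes 1/2.
The remaining 1/2 passes to Rose's descendants per stirpes.
Prudence left no surviving issue, so that branch lapses and is disregarded.
The 1/2 is divided into 4 equal shares of 1/8 among Nora, Lydia, Tessa, Diana.
Nora predeceased; the 1/8 allotted to Nora's branch passes to Nora's issue by representation.
The 1/8 is divided into 2 equal shares of 1/16 among Quentin, Charles.
Quentin is living and takes 1/16.
Charles is living and takes 1/16.
Lydia is living and takes 1/8.
Tessa is living and takes 1/8.
Diana is living and takes 1/8.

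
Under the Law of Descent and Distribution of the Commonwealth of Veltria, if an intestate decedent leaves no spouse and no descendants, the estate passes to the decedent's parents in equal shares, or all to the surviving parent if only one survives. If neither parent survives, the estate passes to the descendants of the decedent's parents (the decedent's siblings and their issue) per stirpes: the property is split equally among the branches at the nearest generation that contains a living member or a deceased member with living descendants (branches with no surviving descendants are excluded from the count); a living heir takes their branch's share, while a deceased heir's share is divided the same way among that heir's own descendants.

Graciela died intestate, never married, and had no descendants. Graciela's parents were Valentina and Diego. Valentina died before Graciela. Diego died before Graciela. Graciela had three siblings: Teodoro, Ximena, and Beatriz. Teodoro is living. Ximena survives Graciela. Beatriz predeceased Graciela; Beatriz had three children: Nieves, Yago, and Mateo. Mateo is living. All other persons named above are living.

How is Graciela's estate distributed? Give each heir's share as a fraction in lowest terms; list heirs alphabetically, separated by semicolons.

Mateo 1/9; Nieves 1/9; Teodoro 1/3; Ximena 1/3; Yago 1/9

Neither parent survives and there are no descendants, so the estate passes to Graciela's siblings and their issue per stirpes.
The estate is divided into 3 equal shares of 1/3 among Teodoro, Ximena, Beatriz.
Teodoro is living and takes 1/3.
Ximena is living and takes 1/3.
Beatriz predeceased; the 1/3 allotted to Beatriz's branch passes to Beatriz's issue by representation.
The 1/3 is divided into 3 equal shares of 1/9 among Nieves, Yago, Mateo.
Nieves is living and takes 1/9.
Yago is living and takes 1/9.
Mateo is living and takes 1/9.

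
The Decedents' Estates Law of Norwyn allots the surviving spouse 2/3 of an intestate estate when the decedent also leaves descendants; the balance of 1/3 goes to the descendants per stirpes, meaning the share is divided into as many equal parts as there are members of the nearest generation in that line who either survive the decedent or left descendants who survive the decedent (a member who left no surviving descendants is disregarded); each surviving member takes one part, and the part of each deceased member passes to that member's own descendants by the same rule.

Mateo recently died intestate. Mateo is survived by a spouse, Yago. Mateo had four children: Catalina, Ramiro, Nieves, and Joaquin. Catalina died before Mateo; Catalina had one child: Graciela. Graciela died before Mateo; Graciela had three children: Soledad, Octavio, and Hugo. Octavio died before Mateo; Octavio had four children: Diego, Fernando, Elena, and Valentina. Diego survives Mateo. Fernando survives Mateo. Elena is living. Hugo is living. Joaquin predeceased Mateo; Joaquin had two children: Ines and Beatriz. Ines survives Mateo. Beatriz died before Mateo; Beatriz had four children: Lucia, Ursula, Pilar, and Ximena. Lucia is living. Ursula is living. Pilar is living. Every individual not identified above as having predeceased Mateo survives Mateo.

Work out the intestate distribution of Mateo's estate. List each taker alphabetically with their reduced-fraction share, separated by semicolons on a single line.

Yago, as surviving spouse, takes 2/3.
The remaining 1/3 passes to Mateo's descendants per stirpes.
The 1/3 is divided into 4 equal shares of 1/12 among Catalina, Ramiro, Nieves, Joaquin.
Catalina predeceased; the 1/12 allotted to Catalina's branch passes to Catalina's issue by representation.
Graciela's line is the sole branch at this level, so the full 1/12 passes to Graciela's issue by representation.
The 1/12 is divided into 3 equal shares of 1/36 among Soledad, Octavio, Hugo.
Soledad is living and takes 1/36.
Octavio predeceased; the 1/36 allotted to Octavio's branch passes to Octavio's issue by representation.
The 1/36 is divided into 4 equal shares of 1/144 among Diego, Fernando, Elena, Valentina.
Diego is living and takes 1/144.
Fernando is living and takes 1/144.
Elena is living and takes 1/144.
Valentina is living and takes 1/144.
Hugo is living and takes 1/36.
Ramiro is living and takes 1/12.
Nieves is living and takes 1/12.
Joaquin predeceased; the 1/12 allotted to Joaquin's branch passes to Joaquin's issue by representation.
The 1/12 is divided into 2 equal shares of 1/24 among Ines, Beatriz.
Ines is living and takes 1/24.
Beatriz predeceased; the 1/24 allotted to Beatriz's branch passes to Beatriz's issue by representation.
The 1/24 is divided into 4 equal shares of 1/96 among Lucia, Ursula, Pilar, Ximena.
Lucia is living and takes 1/96.
Ursula is living and takes 1/96.
Pilar is living and takes 1/96.
Ximena is living and takes 1/96.

Diego 1/144; Elena 1/144; Fernando 1/144; Hugo 1/36; Ines 1/24; Lucia 1/96; Nieves 1/12; Pilar 1/96; Ramiro 1/12; Soledad 1/36; Ursula 1/96; Valentina 1/144; Ximena 1/96; Yago 2/3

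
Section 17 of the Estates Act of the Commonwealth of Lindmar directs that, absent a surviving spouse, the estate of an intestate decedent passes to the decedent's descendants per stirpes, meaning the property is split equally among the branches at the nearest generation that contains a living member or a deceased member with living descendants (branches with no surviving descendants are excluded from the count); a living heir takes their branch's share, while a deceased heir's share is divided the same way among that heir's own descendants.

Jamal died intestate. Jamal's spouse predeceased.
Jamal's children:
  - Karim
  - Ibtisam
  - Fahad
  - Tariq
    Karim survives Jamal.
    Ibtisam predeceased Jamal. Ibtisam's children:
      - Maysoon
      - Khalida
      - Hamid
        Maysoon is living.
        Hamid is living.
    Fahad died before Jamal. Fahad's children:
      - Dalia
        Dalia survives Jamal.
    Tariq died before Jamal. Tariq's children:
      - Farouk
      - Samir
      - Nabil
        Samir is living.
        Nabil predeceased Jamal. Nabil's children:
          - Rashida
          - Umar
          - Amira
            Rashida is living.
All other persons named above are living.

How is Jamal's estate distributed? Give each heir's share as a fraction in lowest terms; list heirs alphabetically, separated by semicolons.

Amira 1/36; Dalia 1/4; Farouk 1/12; Hamid 1/12; Karim 1/4; Khalida 1/12; Maysoon 1/12; Rashida 1/36; Samir 1/12; Umar 1/36

There is no surviving spouse, so the entire estate passes to Jamal's descendants per stirpes.
The estate is divided into 4 equal shares of 1/4 among Karim, Ibtisam, Fahad, Tariq.
Karim is living and takes 1/4.
Ibtisam predeceased; the 1/4 allotted to Ibtisam's branch passes to Ibtisam's issue by representation.
The 1/4 is divided into 3 equal shares of 1/12 among Maysoon, Khalida, Hamid.
Maysoon is living and takes 1/12.
Khalida is living and takes 1/12.
Hamid is living and takes 1/12.
Fahad predeceased; the 1/4 allotted to Fahad's branch passes to Fahad's issue by representation.
Dalia is the sole taker at this level and receives the full 1/4.
Tariq predeceased; the 1/4 allotted to Tariq's branch passes to Tariq's issue by representation.
The 1/4 is divided into 3 equal shares of 1/12 among Farouk, Samir, Nabil.
Farouk is living and takes 1/12.
Samir is living and takes 1/12.
Nabil predeceased; the 1/12 allotted to Nabil's branch passes to Nabil's issue by representation.
The 1/12 is divided into 3 equal shares of 1/36 among Rashida, Umar, Amira.
Rashida is living and takes 1/36.
Umar is living and takes 1/36.
Amira is living and takes 1/36.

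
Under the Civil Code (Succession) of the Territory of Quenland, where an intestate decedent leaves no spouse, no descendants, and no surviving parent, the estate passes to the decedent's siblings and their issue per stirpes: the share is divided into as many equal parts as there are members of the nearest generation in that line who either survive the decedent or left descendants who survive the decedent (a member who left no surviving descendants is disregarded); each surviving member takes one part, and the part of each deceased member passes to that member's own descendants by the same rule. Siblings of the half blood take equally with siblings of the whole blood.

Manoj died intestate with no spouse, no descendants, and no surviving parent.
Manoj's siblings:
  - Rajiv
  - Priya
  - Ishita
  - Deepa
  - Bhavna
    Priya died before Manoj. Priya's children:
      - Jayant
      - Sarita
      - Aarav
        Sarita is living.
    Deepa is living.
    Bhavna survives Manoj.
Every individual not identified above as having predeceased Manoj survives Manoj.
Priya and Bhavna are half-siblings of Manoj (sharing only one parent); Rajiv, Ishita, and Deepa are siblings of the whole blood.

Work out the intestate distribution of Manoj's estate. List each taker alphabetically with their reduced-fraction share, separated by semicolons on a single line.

Aarav 1/15; Bhavna 1/5; Deepa 1/5; Ishita 1/5; Jayant 1/15; Rajiv 1/5; Sarita 1/15

No spouse, descendants, or parent survives, so the estate passes to Manoj's siblings per stirpes.
Half-blood and whole-blood siblings take equally under the stated rule.
The estate is divided into 5 equal shares of 1/5 among Rajiv, Priya, Ishita, Deepa, Bhavna.
Rajiv is living and takes 1/5.
Priya predeceased; the 1/5 allotted to Priya's branch passes to Priya's issue by representation.
The 1/5 is divided into 3 equal shares of 1/15 among Jayant, Sarita, Aarav.
Jayant is living and takes 1/15.
Sarita is living and takes 1/15.
Aarav is living and takes 1/15.
Ishita is living and takes 1/5.
Deepa is living and takes 1/5.
Bhavna is living and takes 1/5.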